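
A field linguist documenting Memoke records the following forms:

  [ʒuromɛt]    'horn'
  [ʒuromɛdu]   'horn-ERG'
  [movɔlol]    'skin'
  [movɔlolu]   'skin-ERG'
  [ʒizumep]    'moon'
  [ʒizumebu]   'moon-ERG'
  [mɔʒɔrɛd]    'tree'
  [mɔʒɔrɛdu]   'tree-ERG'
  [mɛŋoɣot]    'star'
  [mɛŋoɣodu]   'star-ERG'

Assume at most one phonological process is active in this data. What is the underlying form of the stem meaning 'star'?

/mɛŋoɣot/

'star' shows [t] ~ [d] at the end of the stem ([mɛŋoɣot] vs [mɛŋoɣodu]).
Compare 'tree', with invariant [d] in [mɔʒɔrɛd] and [mɔʒɔrɛdu]: an analysis with underlying /d/ and a rule producing [t] in isolation would wrongly predict alternation here too.
So /t/ is underlying, and a rule of intervocalic voicing — voiceless stops become voiced between vowels — gives [d].
The underlying form of 'star' is therefore /mɛŋoɣot/.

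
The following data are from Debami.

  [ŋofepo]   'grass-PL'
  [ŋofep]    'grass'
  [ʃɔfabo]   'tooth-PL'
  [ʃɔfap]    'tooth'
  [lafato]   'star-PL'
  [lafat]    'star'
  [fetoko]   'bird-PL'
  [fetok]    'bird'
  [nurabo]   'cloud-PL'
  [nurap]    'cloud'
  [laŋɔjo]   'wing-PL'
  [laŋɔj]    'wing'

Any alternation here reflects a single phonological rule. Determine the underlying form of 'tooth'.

/ʃɔfab/

The stem for 'tooth' ends in [b] in [ʃɔfabo] but [p] in [ʃɔfap].
Compare 'grass', with invariant [p] in [ŋofepo] and [ŋofep]: an analysis with underlying /p/ and a rule producing [b] before the PL suffix would wrongly predict alternation here too.
The alternation reflects word-final obstruent devoicing: voiced obstruents become voiceless word-finally. /b/ is underlying.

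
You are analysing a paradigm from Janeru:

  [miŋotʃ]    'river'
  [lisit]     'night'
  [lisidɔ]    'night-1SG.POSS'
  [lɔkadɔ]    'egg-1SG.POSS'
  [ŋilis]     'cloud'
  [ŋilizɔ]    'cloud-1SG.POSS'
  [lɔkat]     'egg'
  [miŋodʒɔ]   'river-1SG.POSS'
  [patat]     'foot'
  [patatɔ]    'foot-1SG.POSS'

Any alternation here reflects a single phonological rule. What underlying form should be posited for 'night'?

The stem for 'night' ends in [d] in [lisidɔ] but [t] in [lisit].
The stem 'foot' ([patatɔ], [patat]) shows [t] unchanged in both environments, so [t] cannot be basic with [d] derived before the 1SG.POSS suffix.
Therefore /d/ is basic and [t] is derived by word-final obstruent devoicing (voiced obstruents become voiceless word-finally).
The underlying form of 'night' is therefore /lisid/.

/lisid/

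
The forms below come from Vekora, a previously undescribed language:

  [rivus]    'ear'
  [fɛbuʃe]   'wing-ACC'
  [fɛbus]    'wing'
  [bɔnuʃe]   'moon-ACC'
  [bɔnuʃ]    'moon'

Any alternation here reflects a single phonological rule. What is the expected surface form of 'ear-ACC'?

'wing' shows [ʃ] ~ [s] at the end of the stem ([fɛbuʃe] vs [fɛbus]).
The stem 'moon' ([bɔnuʃe], [bɔnuʃ]) shows [ʃ] unchanged in both environments, so [ʃ] cannot be basic with [s] derived in isolation.
The alternation reflects palatalization before a front vowel: /s/ becomes palato-alveolar [ʃ] before a front vowel. /s/ is underlying.
From [rivus] the stem 'ear' is /rivus/; before a front vowel this yields [rivuʃe].

[rivuʃe]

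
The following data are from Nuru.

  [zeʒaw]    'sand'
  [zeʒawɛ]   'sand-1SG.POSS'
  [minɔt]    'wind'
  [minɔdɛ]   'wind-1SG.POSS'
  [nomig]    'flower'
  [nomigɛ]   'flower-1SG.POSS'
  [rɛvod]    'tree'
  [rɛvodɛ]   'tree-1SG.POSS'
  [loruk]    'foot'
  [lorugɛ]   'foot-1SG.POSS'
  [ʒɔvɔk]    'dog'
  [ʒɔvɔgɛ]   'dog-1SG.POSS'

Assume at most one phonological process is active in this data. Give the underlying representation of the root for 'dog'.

In [ʒɔvɔk] and [ʒɔvɔgɛ] the final segment of 'dog' alternates: [k] ~ [g].
But 'flower' keeps [g] in both environments ([nomig], [nomigɛ]), so there is no rule changing /g/ to [k] in isolation.
So /k/ is underlying, and a rule of intervocalic voicing — voiceless stops become voiced between vowels — gives [g].

/ʒɔvɔk/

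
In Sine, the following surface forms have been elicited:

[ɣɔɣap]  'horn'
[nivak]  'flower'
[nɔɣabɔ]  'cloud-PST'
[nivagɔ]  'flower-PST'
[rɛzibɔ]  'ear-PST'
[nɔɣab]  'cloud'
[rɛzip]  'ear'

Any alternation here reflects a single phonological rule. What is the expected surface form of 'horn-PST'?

[ɣɔɣabɔ]

The root 'ear' surfaces as [rɛzip] and [rɛzibɔ], with a stem-final [p] ~ [b] alternation.
If /b/ were underlying and a rule turned it into [p] in isolation, 'cloud' would also alternate; but it has [b] in both [nɔɣab] and [nɔɣabɔ].
Therefore /p/ is basic and [b] is derived by intervocalic voicing (voiceless stops become voiced between vowels).
The one attested form of 'horn', [ɣɔɣap], shows underlying /ɣɔɣap/. Applying the same rule between vowels gives [ɣɔɣabɔ].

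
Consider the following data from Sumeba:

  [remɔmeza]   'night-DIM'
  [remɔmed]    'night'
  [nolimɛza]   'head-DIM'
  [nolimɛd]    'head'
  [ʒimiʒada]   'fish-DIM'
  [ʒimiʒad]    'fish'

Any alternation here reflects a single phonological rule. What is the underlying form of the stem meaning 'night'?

/remɔmez/

'night' shows [z] ~ [d] at the end of the stem ([remɔmeza] vs [remɔmed]).
The stem 'fish' ([ʒimiʒada], [ʒimiʒad]) shows [d] unchanged in both environments, so [d] cannot be basic with [z] derived before the DIM suffix.
The alternation reflects word-final hardening: voiced fricatives become stops word-finally. /z/ is underlying.
So 'night' = /remɔmez/.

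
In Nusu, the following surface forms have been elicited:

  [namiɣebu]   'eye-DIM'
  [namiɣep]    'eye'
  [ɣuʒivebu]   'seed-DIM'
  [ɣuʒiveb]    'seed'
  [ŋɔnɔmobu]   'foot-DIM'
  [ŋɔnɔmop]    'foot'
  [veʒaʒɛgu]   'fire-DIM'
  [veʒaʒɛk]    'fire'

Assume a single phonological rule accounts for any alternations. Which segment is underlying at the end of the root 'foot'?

The root 'foot' surfaces as [ŋɔnɔmobu] and [ŋɔnɔmop], with a stem-final [b] ~ [p] alternation.
The stem 'seed' ([ɣuʒivebu], [ɣuʒiveb]) shows [b] unchanged in both environments, so [b] cannot be basic with [p] derived in isolation.
The underlying segment must be /p/; voiceless stops become voiced between vowels, yielding [b] there.

/p/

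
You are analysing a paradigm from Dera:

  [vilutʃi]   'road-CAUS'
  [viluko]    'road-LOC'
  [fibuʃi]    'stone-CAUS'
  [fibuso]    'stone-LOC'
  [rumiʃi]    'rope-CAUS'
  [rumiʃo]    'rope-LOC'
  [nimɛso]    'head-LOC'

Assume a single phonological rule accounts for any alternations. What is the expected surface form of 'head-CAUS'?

[nimɛʃi]

In [fibuʃi] and [fibuso] the final segment of 'stone' alternates: [ʃ] ~ [s].
But 'rope' keeps [ʃ] in both environments ([rumiʃi], [rumiʃo]), so there is no rule changing /ʃ/ to [s] before the LOC suffix.
Therefore /s/ is basic and [ʃ] is derived by palatalization before a front vowel (/k/ and /s/ become palato-alveolar [tʃ] and [ʃ] before a front vowel).
The one attested form of 'head', [nimɛso], shows underlying /nimɛs/. Applying the same rule before a front vowel gives [nimɛʃi].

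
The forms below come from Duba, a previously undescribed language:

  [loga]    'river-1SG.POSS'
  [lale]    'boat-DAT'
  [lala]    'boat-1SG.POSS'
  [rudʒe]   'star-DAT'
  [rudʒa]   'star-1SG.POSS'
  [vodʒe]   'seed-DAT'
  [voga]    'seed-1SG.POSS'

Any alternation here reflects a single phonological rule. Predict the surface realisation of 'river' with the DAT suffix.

[lodʒe]

In [vodʒe] and [voga] the final segment of 'seed' alternates: [dʒ] ~ [g].
But 'star' keeps [dʒ] in both environments ([rudʒe], [rudʒa]), so there is no rule changing /dʒ/ to [g] before the 1SG.POSS suffix.
So /g/ is underlying, and a rule of palatalization before a front vowel — /g/ becomes palato-alveolar [dʒ] before a front vowel — gives [dʒ].
From [loga] the stem 'river' is /log/; before a front vowel this yields [lodʒe].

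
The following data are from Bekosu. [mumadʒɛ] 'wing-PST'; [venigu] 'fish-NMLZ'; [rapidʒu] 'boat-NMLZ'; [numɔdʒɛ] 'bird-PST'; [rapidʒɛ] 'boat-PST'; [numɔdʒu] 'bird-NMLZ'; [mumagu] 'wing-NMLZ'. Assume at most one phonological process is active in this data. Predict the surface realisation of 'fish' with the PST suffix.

In [mumadʒɛ] and [mumagu] the final segment of 'wing' alternates: [dʒ] ~ [g].
But 'bird' keeps [dʒ] in both environments ([numɔdʒɛ], [numɔdʒu]), so there is no rule changing /dʒ/ to [g] before the NMLZ suffix.
Therefore /g/ is basic and [dʒ] is derived by palatalization before a front vowel (/g/ becomes palato-alveolar [dʒ] before a front vowel).
The one attested form of 'fish', [venigu], shows underlying /venig/. Applying the same rule before a front vowel gives [venidʒɛ].

[venidʒɛ]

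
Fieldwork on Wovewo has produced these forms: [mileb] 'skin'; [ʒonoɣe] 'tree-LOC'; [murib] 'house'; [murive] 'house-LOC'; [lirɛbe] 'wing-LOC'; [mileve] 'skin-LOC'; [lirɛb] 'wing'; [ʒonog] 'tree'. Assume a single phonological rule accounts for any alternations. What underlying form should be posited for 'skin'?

/milev/

The root 'skin' surfaces as [mileb] and [mileve], with a stem-final [b] ~ [v] alternation.
But 'wing' keeps [b] in both environments ([lirɛb], [lirɛbe]), so there is no rule changing /b/ to [v] before the LOC suffix.
So /v/ is underlying, and a rule of word-final hardening — voiced fricatives become stops word-finally — gives [b].
The underlying form of 'skin' is therefore /milev/.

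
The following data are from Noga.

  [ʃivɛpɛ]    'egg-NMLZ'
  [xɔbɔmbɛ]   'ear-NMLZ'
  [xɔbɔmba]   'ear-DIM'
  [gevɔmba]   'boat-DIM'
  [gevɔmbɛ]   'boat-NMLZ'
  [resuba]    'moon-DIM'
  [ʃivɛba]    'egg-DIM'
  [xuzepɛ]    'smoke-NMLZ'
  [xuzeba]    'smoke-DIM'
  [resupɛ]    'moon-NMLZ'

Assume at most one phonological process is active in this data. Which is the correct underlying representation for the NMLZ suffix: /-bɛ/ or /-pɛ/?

The NMLZ morpheme has two allomorphs, [-bɛ] and [-pɛ].
The DIM suffix, which begins with [b], is invariant after every stem; so [b] is not altered by any rule here.
So the underlying form is /-pɛ/, and voiceless stops become voiced after a nasal.

/-pɛ/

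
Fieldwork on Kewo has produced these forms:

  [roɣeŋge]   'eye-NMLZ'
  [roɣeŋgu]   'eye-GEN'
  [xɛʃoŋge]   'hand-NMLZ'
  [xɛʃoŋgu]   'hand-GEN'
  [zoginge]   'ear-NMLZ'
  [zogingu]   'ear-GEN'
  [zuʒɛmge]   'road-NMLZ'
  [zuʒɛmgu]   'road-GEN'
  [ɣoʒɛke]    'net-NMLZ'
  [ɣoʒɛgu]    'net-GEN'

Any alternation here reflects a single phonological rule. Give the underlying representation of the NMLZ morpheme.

/-ke/

The NMLZ morpheme has two allomorphs, [-ge] and [-ke].
By contrast the GEN suffix keeps its initial [g] throughout — that segment must be underlying.
The NMLZ suffix is therefore /-ke/ underlyingly, with post-nasal voicing: voiceless stops become voiced after a nasal.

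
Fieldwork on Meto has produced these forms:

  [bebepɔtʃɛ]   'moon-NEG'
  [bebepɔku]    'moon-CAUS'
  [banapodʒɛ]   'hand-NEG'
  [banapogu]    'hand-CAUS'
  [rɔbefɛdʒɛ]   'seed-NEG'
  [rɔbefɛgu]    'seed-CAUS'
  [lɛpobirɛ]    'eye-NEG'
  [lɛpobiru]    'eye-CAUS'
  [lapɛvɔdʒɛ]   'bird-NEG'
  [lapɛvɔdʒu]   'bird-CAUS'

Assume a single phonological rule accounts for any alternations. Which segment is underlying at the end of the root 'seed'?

In [rɔbefɛdʒɛ] and [rɔbefɛgu] the final segment of 'seed' alternates: [dʒ] ~ [g].
The stem 'bird' ([lapɛvɔdʒɛ], [lapɛvɔdʒu]) shows [dʒ] unchanged in both environments, so [dʒ] cannot be basic with [g] derived before the CAUS suffix.
Therefore /g/ is basic and [dʒ] is derived by palatalization before a front vowel (/k/ and /g/ become palato-alveolar [tʃ] and [dʒ] before a front vowel).

/g/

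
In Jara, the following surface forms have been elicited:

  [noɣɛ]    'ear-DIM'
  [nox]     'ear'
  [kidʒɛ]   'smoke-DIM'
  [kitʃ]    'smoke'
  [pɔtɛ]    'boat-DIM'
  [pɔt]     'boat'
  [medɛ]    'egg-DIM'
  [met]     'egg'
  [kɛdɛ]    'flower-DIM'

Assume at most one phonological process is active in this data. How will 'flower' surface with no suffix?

'egg' shows [d] ~ [t] at the end of the stem ([medɛ] vs [met]).
The stem 'boat' ([pɔtɛ], [pɔt]) shows [t] unchanged in both environments, so [t] cannot be basic with [d] derived before the DIM suffix.
So /d/ is underlying, and a rule of word-final obstruent devoicing — voiced obstruents become voiceless word-finally — gives [t].
The one attested form of 'flower', [kɛdɛ], shows underlying /kɛd/. Applying the same rule word-finally gives [kɛt].

[kɛt]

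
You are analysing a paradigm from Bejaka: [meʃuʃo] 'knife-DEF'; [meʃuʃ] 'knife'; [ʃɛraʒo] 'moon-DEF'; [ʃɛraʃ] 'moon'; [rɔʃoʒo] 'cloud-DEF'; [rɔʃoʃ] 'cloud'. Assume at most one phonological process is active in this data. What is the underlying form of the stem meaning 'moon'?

/ʃɛraʒ/

In [ʃɛraʒo] and [ʃɛraʃ] the final segment of 'moon' alternates: [ʒ] ~ [ʃ].
The stem 'knife' ([meʃuʃo], [meʃuʃ]) shows [ʃ] unchanged in both environments, so [ʃ] cannot be basic with [ʒ] derived before the DEF suffix.
The underlying segment must be /ʒ/; voiced obstruents become voiceless word-finally, yielding [ʃ] there.
The underlying form of 'moon' is therefore /ʃɛraʒ/.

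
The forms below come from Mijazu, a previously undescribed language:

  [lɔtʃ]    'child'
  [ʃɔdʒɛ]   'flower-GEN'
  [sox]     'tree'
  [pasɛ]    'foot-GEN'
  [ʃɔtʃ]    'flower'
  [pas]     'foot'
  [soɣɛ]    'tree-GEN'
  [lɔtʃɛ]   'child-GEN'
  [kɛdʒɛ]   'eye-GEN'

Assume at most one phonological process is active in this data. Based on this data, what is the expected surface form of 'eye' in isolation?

The root 'flower' surfaces as [ʃɔtʃ] and [ʃɔdʒɛ], with a stem-final [tʃ] ~ [dʒ] alternation.
The stem 'child' ([lɔtʃ], [lɔtʃɛ]) shows [tʃ] unchanged in both environments, so [tʃ] cannot be basic with [dʒ] derived before the GEN suffix.
The alternation reflects word-final obstruent devoicing: voiced obstruents become voiceless word-finally. /dʒ/ is underlying.
From [kɛdʒɛ] the stem 'eye' is /kɛdʒ/; word-finally this yields [kɛtʃ].

[kɛtʃ]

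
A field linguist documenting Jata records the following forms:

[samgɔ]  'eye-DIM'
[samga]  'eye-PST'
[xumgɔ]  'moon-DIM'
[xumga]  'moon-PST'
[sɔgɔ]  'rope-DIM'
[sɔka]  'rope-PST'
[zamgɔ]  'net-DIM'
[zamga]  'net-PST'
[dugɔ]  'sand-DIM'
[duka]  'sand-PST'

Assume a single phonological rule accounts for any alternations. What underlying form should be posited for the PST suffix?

The PST morpheme has two allomorphs, [-ga] and [-ka].
By contrast the DIM suffix keeps its initial [g] throughout — that segment must be underlying.
So the underlying form is /-ka/, and voiceless stops become voiced after a nasal.

/-ka/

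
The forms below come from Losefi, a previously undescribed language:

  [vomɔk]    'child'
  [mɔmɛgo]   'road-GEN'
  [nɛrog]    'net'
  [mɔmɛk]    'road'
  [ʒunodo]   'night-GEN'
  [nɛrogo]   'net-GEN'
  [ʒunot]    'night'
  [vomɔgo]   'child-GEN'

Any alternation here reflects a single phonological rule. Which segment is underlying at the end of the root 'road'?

/k/

'road' shows [k] ~ [g] at the end of the stem ([mɔmɛk] vs [mɔmɛgo]).
But 'net' keeps [g] in both environments ([nɛrog], [nɛrogo]), so there is no rule changing /g/ to [k] in isolation.
The alternation reflects intervocalic voicing: voiceless stops become voiced between vowels. /k/ is underlying.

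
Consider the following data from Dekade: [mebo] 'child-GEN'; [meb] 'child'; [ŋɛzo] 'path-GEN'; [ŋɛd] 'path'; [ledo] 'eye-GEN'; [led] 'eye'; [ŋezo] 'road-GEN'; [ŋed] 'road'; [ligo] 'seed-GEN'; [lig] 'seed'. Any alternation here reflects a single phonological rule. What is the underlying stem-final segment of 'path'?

/z/

In [ŋɛzo] and [ŋɛd] the final segment of 'path' alternates: [z] ~ [d].
Compare 'eye', with invariant [d] in [ledo] and [led]: an analysis with underlying /d/ and a rule producing [z] before the GEN suffix would wrongly predict alternation here too.
The alternation reflects word-final hardening: voiced fricatives become stops word-finally. /z/ is underlying.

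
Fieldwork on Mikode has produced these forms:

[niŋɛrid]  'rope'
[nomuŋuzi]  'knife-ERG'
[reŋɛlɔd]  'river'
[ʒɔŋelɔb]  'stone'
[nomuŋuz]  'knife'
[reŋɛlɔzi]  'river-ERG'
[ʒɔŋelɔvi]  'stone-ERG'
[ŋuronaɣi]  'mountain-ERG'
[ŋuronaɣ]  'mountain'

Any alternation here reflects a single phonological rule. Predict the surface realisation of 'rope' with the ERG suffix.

[niŋɛrizi]

The root 'river' surfaces as [reŋɛlɔd] and [reŋɛlɔzi], with a stem-final [d] ~ [z] alternation.
But 'knife' keeps [z] in both environments ([nomuŋuz], [nomuŋuzi]), so there is no rule changing /z/ to [d] in isolation.
Therefore /d/ is basic and [z] is derived by intervocalic spirantization (voiced stops become fricatives between vowels).
From [niŋɛrid] the stem 'rope' is /niŋɛrid/; between vowels this yields [niŋɛrizi].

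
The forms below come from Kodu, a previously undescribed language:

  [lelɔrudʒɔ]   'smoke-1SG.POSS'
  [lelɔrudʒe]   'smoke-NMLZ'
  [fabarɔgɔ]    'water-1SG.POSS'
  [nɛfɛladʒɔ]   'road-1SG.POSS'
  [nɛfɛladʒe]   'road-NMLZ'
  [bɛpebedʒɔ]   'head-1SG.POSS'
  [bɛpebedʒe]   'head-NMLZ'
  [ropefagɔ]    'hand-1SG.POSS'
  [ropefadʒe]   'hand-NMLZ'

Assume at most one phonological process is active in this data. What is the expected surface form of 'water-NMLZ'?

[fabarɔdʒe]

The stem for 'hand' ends in [g] in [ropefagɔ] but [dʒ] in [ropefadʒe].
But 'road' keeps [dʒ] in both environments ([nɛfɛladʒɔ], [nɛfɛladʒe]), so there is no rule changing /dʒ/ to [g] before the 1SG.POSS suffix.
The underlying segment must be /g/; /g/ becomes palato-alveolar [dʒ] before a front vowel, yielding [dʒ] there.
From [fabarɔgɔ] the stem 'water' is /fabarɔg/; before a front vowel this yields [fabarɔdʒe].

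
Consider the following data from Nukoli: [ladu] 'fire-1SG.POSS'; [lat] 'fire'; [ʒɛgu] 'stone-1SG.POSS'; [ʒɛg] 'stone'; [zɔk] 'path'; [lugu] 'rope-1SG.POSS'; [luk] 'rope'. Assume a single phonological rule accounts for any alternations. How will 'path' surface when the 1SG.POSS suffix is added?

The root 'rope' surfaces as [lugu] and [luk], with a stem-final [g] ~ [k] alternation.
If /g/ were underlying and a rule turned it into [k] in isolation, 'stone' would also alternate; but it has [g] in both [ʒɛgu] and [ʒɛg].
The alternation reflects intervocalic voicing: voiceless stops become voiced between vowels. /k/ is underlying.
The one attested form of 'path', [zɔk], shows underlying /zɔk/. Applying the same rule between vowels gives [zɔgu].

[zɔgu]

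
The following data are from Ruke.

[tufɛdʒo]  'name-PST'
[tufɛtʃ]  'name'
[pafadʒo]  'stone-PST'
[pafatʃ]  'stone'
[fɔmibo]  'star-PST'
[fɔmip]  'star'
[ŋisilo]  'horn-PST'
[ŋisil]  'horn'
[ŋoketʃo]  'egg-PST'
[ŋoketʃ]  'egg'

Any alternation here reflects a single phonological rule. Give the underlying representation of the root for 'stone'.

In [pafadʒo] and [pafatʃ] the final segment of 'stone' alternates: [dʒ] ~ [tʃ].
The stem 'egg' ([ŋoketʃo], [ŋoketʃ]) shows [tʃ] unchanged in both environments, so [tʃ] cannot be basic with [dʒ] derived before the PST suffix.
The alternation reflects word-final obstruent devoicing: voiced obstruents become voiceless word-finally. /dʒ/ is underlying.

/pafadʒ/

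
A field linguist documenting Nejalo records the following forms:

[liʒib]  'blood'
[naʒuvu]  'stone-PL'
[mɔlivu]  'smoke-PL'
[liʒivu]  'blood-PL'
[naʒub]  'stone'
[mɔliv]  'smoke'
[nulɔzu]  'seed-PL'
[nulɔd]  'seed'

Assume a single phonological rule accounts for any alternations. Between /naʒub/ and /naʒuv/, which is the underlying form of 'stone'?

/naʒub/

The root 'stone' surfaces as [naʒuvu] and [naʒub], with a stem-final [v] ~ [b] alternation.
But 'smoke' keeps [v] in both environments ([mɔlivu], [mɔliv]), so there is no rule changing /v/ to [b] in isolation.
So /b/ is underlying, and a rule of intervocalic spirantization — voiced stops become fricatives between vowels — gives [v].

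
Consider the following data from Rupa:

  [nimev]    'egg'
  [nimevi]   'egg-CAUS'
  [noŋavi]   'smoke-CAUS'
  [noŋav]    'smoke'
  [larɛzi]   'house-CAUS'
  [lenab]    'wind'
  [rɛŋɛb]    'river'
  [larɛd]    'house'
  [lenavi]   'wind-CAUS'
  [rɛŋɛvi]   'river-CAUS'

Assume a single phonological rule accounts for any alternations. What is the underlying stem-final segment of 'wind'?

/b/

In [lenavi] and [lenab] the final segment of 'wind' alternates: [v] ~ [b].
But 'smoke' keeps [v] in both environments ([noŋavi], [noŋav]), so there is no rule changing /v/ to [b] in isolation.
The underlying segment must be /b/; voiced stops become fricatives between vowels, yielding [v] there.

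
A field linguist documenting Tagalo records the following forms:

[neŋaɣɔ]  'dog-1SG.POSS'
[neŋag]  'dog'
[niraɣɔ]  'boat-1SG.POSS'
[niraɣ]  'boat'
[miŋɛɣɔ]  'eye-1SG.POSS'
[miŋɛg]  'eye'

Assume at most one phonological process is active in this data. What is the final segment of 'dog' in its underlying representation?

The root 'dog' surfaces as [neŋaɣɔ] and [neŋag], with a stem-final [ɣ] ~ [g] alternation.
If /ɣ/ were underlying and a rule turned it into [g] in isolation, 'boat' would also alternate; but it has [ɣ] in both [niraɣɔ] and [niraɣ].
The underlying segment must be /g/; voiced stops become fricatives between vowels, yielding [ɣ] there.

/g/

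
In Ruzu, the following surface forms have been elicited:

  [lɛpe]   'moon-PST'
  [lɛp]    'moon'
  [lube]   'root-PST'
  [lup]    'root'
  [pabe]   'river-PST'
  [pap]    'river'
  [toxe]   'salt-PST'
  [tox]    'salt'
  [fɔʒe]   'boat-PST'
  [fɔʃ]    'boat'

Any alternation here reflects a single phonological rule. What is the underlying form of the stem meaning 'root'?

The root 'root' surfaces as [lube] and [lup], with a stem-final [b] ~ [p] alternation.
If /p/ were underlying and a rule turned it into [b] before the PST suffix, 'moon' would also alternate; but it has [p] in both [lɛpe] and [lɛp].
The underlying segment must be /b/; voiced obstruents become voiceless word-finally, yielding [p] there.
The underlying form of 'root' is therefore /lub/.

/lub/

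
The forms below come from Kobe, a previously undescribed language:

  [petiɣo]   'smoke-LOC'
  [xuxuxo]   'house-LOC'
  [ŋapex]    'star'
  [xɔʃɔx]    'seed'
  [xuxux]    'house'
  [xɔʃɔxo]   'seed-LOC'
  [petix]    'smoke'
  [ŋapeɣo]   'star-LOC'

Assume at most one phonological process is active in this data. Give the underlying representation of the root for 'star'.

/ŋapeɣ/

The stem for 'star' ends in [x] in [ŋapex] but [ɣ] in [ŋapeɣo].
If /x/ were underlying and a rule turned it into [ɣ] before the LOC suffix, 'seed' would also alternate; but it has [x] in both [xɔʃɔx] and [xɔʃɔxo].
Therefore /ɣ/ is basic and [x] is derived by word-final obstruent devoicing (voiced obstruents become voiceless word-finally).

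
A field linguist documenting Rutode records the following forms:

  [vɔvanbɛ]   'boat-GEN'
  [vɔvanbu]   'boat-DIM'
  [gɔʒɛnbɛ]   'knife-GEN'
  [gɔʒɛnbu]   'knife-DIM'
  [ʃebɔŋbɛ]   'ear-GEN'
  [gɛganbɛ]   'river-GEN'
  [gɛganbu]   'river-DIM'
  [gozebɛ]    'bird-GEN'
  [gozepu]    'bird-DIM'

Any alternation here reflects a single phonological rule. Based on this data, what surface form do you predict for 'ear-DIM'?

[ʃebɔŋbu]

The DIM suffix surfaces as [-bu] and [-pu], depending on the final segment of the stem.
The GEN suffix, which begins with [b], is invariant after every stem; so [b] is not altered by any rule here.
So the underlying form is /-pu/, and voiceless stops become voiced after a nasal.
After 'ear', which ends in a nasal, the suffix surfaces as [-bu], giving [ʃebɔŋbu].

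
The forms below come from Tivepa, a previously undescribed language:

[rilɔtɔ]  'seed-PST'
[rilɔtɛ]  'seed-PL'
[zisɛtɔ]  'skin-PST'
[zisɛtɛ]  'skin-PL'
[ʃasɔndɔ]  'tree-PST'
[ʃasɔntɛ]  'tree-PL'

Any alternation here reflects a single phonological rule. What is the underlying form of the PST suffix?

/-dɔ/

The PST suffix surfaces as [-dɔ] and [-tɔ], depending on the final segment of the stem.
By contrast the PL suffix keeps its initial [t] throughout — that segment must be underlying.
So the underlying form is /-dɔ/, and voiced stops become voiceless after a vowel.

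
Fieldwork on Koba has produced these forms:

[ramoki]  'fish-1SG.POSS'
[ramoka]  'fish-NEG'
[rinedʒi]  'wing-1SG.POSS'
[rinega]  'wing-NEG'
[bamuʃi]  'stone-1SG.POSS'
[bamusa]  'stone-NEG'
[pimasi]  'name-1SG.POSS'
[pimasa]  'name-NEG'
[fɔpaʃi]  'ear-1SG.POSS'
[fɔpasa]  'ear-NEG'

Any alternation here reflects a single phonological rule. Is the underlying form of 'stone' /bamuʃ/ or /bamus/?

The stem for 'stone' ends in [ʃ] in [bamuʃi] but [s] in [bamusa].
Compare 'name', with invariant [s] in [pimasi] and [pimasa]: an analysis with underlying /s/ and a rule producing [ʃ] before the 1SG.POSS suffix would wrongly predict alternation here too.
The alternation reflects depalatalization: palato-alveolar /dʒ/ and /ʃ/ become [g] and [s] when no front vowel follows. /ʃ/ is underlying.

/bamuʃ/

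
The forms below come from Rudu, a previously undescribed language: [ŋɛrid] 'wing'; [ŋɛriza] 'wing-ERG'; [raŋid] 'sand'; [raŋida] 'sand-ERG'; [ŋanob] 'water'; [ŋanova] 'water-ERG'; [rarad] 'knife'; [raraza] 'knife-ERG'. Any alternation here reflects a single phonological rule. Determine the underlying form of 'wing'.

/ŋɛriz/

'wing' shows [d] ~ [z] at the end of the stem ([ŋɛrid] vs [ŋɛriza]).
If /d/ were underlying and a rule turned it into [z] before the ERG suffix, 'sand' would also alternate; but it has [d] in both [raŋid] and [raŋida].
The alternation reflects word-final hardening: voiced fricatives become stops word-finally. /z/ is underlying.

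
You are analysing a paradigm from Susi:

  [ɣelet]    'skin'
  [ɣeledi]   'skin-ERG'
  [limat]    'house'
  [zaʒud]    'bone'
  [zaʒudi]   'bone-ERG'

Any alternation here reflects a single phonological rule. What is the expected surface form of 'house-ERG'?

[limadi]

In [ɣelet] and [ɣeledi] the final segment of 'skin' alternates: [t] ~ [d].
The stem 'bone' ([zaʒud], [zaʒudi]) shows [d] unchanged in both environments, so [d] cannot be basic with [t] derived in isolation.
The alternation reflects intervocalic voicing: voiceless stops become voiced between vowels. /t/ is underlying.
From [limat] the stem 'house' is /limat/; between vowels this yields [limadi].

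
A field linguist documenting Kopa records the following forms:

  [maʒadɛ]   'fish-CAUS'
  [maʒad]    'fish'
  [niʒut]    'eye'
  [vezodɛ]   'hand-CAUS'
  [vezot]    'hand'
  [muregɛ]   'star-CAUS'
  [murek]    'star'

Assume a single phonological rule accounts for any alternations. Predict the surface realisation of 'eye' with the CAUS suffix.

[niʒudɛ]

The stem for 'hand' ends in [d] in [vezodɛ] but [t] in [vezot].
The stem 'fish' ([maʒadɛ], [maʒad]) shows [d] unchanged in both environments, so [d] cannot be basic with [t] derived in isolation.
Therefore /t/ is basic and [d] is derived by intervocalic voicing (voiceless stops become voiced between vowels).
From [niʒut] the stem 'eye' is /niʒut/; between vowels this yields [niʒudɛ].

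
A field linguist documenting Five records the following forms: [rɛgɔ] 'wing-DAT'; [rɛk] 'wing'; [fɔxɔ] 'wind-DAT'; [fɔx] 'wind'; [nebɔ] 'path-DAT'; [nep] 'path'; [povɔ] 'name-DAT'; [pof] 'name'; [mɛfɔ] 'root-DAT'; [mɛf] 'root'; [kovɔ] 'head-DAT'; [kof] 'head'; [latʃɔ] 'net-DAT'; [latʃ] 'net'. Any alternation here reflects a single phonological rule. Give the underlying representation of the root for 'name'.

/pov/

In [povɔ] and [pof] the final segment of 'name' alternates: [v] ~ [f].
The stem 'root' ([mɛfɔ], [mɛf]) shows [f] unchanged in both environments, so [f] cannot be basic with [v] derived before the DAT suffix.
So /v/ is underlying, and a rule of word-final obstruent devoicing — voiced obstruents become voiceless word-finally — gives [f].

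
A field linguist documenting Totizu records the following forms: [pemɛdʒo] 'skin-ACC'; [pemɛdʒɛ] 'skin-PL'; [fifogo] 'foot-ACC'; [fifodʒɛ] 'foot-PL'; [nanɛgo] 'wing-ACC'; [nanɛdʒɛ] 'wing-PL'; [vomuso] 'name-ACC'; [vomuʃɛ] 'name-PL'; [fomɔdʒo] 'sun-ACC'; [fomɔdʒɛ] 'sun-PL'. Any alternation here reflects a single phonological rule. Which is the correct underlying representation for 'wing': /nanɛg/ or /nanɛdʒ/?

/nanɛg/

'wing' shows [g] ~ [dʒ] at the end of the stem ([nanɛgo] vs [nanɛdʒɛ]).
Compare 'sun', with invariant [dʒ] in [fomɔdʒo] and [fomɔdʒɛ]: an analysis with underlying /dʒ/ and a rule producing [g] before the ACC suffix would wrongly predict alternation here too.
Therefore /g/ is basic and [dʒ] is derived by palatalization before a front vowel (/g/ and /s/ become palato-alveolar [dʒ] and [ʃ] before a front vowel).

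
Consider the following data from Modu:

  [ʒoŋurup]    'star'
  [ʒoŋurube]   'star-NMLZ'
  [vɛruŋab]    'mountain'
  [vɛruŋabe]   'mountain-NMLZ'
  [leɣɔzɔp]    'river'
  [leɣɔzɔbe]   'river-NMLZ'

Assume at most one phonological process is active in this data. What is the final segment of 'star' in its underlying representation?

In [ʒoŋurube] and [ʒoŋurup] the final segment of 'star' alternates: [b] ~ [p].
Compare 'mountain', with invariant [b] in [vɛruŋabe] and [vɛruŋab]: an analysis with underlying /b/ and a rule producing [p] in isolation would wrongly predict alternation here too.
Therefore /p/ is basic and [b] is derived by intervocalic voicing (voiceless stops become voiced between vowels).

/p/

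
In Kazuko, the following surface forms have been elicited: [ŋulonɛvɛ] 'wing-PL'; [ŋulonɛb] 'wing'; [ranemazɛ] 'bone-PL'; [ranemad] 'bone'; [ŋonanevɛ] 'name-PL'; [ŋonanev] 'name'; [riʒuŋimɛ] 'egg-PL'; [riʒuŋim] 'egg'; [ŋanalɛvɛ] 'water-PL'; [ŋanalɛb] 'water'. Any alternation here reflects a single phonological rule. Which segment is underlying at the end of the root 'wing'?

/b/

The root 'wing' surfaces as [ŋulonɛvɛ] and [ŋulonɛb], with a stem-final [v] ~ [b] alternation.
The stem 'name' ([ŋonanevɛ], [ŋonanev]) shows [v] unchanged in both environments, so [v] cannot be basic with [b] derived in isolation.
So /b/ is underlying, and a rule of intervocalic spirantization — voiced stops become fricatives between vowels — gives [v].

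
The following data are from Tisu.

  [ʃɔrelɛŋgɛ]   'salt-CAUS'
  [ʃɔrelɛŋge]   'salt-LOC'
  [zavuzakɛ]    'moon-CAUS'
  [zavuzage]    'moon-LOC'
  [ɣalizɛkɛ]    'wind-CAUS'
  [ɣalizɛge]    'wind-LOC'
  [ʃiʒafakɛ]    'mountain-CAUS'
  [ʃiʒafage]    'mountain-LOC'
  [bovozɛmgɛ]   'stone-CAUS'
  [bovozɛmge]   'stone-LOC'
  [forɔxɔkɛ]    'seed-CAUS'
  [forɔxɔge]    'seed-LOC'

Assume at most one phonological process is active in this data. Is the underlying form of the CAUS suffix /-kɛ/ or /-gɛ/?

/-kɛ/

The CAUS suffix surfaces as [-gɛ] and [-kɛ], depending on the final segment of the stem.
By contrast the LOC suffix keeps its initial [g] throughout — that segment must be underlying.
So the underlying form is /-kɛ/, and voiceless stops become voiced after a nasal.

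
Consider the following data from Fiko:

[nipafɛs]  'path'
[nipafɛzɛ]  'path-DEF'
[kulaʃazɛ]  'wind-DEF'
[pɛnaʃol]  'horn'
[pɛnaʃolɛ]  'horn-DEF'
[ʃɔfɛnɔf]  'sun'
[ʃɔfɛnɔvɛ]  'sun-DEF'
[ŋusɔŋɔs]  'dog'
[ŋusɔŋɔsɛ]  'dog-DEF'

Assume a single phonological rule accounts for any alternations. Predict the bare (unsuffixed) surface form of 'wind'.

The stem for 'path' ends in [s] in [nipafɛs] but [z] in [nipafɛzɛ].
But 'dog' keeps [s] in both environments ([ŋusɔŋɔs], [ŋusɔŋɔsɛ]), so there is no rule changing /s/ to [z] before the DEF suffix.
The underlying segment must be /z/; voiced obstruents become voiceless word-finally, yielding [s] there.
The one attested form of 'wind', [kulaʃazɛ], shows underlying /kulaʃaz/. Applying the same rule word-finally gives [kulaʃas].

[kulaʃas]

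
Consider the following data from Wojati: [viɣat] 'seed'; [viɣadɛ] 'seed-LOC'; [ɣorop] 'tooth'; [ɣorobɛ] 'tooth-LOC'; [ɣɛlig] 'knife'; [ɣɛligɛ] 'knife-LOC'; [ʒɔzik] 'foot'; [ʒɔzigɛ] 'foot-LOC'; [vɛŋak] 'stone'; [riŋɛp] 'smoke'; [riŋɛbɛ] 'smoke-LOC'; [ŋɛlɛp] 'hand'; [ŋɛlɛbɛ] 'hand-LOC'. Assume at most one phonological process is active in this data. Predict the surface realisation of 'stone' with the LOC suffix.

[vɛŋagɛ]

'foot' shows [k] ~ [g] at the end of the stem ([ʒɔzik] vs [ʒɔzigɛ]).
If /g/ were underlying and a rule turned it into [k] in isolation, 'knife' would also alternate; but it has [g] in both [ɣɛlig] and [ɣɛligɛ].
Therefore /k/ is basic and [g] is derived by intervocalic voicing (voiceless stops become voiced between vowels).
The one attested form of 'stone', [vɛŋak], shows underlying /vɛŋak/. Applying the same rule between vowels gives [vɛŋagɛ].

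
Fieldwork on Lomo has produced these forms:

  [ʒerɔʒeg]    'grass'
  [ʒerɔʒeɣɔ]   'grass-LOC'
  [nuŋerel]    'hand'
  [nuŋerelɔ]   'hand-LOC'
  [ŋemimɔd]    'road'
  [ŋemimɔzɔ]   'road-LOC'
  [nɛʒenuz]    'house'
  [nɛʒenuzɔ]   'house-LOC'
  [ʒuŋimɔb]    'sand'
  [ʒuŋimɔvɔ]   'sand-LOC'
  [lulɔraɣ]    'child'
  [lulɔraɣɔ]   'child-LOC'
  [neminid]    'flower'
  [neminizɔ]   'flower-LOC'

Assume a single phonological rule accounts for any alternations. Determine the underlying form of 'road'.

/ŋemimɔd/

The root 'road' surfaces as [ŋemimɔd] and [ŋemimɔzɔ], with a stem-final [d] ~ [z] alternation.
But 'house' keeps [z] in both environments ([nɛʒenuz], [nɛʒenuzɔ]), so there is no rule changing /z/ to [d] in isolation.
So /d/ is underlying, and a rule of intervocalic spirantization — voiced stops become fricatives between vowels — gives [z].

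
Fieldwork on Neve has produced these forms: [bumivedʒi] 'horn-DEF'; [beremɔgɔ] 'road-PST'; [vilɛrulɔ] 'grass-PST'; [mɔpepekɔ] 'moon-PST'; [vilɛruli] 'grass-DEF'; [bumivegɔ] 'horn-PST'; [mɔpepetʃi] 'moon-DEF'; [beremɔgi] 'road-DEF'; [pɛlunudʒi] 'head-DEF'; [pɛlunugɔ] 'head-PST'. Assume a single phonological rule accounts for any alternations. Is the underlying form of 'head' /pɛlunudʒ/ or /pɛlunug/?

The stem for 'head' ends in [dʒ] in [pɛlunudʒi] but [g] in [pɛlunugɔ].
Compare 'road', with invariant [g] in [beremɔgi] and [beremɔgɔ]: an analysis with underlying /g/ and a rule producing [dʒ] before the DEF suffix would wrongly predict alternation here too.
Therefore /dʒ/ is basic and [g] is derived by depalatalization (palato-alveolar /tʃ/ and /dʒ/ become [k] and [g] when no front vowel follows).

/pɛlunudʒ/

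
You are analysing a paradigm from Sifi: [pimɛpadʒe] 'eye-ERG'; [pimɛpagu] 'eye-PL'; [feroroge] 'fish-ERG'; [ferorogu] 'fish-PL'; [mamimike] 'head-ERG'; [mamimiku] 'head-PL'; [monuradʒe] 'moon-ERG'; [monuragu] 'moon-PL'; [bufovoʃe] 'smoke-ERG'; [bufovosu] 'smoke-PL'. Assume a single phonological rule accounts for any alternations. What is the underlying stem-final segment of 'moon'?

/dʒ/

The root 'moon' surfaces as [monuradʒe] and [monuragu], with a stem-final [dʒ] ~ [g] alternation.
The stem 'fish' ([feroroge], [ferorogu]) shows [g] unchanged in both environments, so [g] cannot be basic with [dʒ] derived before the ERG suffix.
The underlying segment must be /dʒ/; palato-alveolar /dʒ/ and /ʃ/ become [g] and [s] when no front vowel follows, yielding [g] there.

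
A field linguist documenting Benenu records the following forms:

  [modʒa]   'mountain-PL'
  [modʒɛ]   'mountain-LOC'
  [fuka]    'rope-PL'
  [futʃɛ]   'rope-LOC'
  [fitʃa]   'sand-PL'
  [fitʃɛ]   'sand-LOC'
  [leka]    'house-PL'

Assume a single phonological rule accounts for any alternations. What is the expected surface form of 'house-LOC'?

The root 'rope' surfaces as [fuka] and [futʃɛ], with a stem-final [k] ~ [tʃ] alternation.
The stem 'sand' ([fitʃa], [fitʃɛ]) shows [tʃ] unchanged in both environments, so [tʃ] cannot be basic with [k] derived before the PL suffix.
The underlying segment must be /k/; /k/ becomes palato-alveolar [tʃ] before a front vowel, yielding [tʃ] there.
The one attested form of 'house', [leka], shows underlying /lek/. Applying the same rule before a front vowel gives [letʃɛ].

[letʃɛ]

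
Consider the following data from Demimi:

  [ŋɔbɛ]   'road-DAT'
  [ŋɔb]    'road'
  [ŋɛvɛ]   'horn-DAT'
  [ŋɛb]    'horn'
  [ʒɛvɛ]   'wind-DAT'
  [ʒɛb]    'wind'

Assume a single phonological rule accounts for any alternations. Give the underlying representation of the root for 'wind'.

/ʒɛv/

'wind' shows [v] ~ [b] at the end of the stem ([ʒɛvɛ] vs [ʒɛb]).
But 'road' keeps [b] in both environments ([ŋɔbɛ], [ŋɔb]), so there is no rule changing /b/ to [v] before the DAT suffix.
Therefore /v/ is basic and [b] is derived by word-final hardening (voiced fricatives become stops word-finally).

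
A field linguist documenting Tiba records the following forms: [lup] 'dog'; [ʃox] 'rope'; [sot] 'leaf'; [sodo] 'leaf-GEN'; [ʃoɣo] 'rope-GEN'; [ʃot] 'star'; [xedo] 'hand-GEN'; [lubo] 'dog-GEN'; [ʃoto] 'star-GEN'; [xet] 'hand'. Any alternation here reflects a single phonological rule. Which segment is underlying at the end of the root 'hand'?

'hand' shows [t] ~ [d] at the end of the stem ([xet] vs [xedo]).
But 'star' keeps [t] in both environments ([ʃot], [ʃoto]), so there is no rule changing /t/ to [d] before the GEN suffix.
The alternation reflects word-final obstruent devoicing: voiced obstruents become voiceless word-finally. /d/ is underlying.

/d/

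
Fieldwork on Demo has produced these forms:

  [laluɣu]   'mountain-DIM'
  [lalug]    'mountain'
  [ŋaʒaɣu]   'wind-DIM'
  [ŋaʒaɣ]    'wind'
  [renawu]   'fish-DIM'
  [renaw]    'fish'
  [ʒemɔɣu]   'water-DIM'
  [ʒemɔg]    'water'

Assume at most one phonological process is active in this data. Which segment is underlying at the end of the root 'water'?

/g/

In [ʒemɔɣu] and [ʒemɔg] the final segment of 'water' alternates: [ɣ] ~ [g].
If /ɣ/ were underlying and a rule turned it into [g] in isolation, 'wind' would also alternate; but it has [ɣ] in both [ŋaʒaɣu] and [ŋaʒaɣ].
So /g/ is underlying, and a rule of intervocalic spirantization — voiced stops become fricatives between vowels — gives [ɣ].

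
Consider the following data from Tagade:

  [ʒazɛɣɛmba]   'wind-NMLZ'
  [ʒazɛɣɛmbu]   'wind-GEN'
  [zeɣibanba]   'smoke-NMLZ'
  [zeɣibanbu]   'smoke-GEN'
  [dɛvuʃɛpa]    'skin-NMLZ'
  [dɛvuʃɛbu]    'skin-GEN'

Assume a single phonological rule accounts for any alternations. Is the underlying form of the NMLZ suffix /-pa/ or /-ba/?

The NMLZ morpheme has two allomorphs, [-ba] and [-pa].
By contrast the GEN suffix keeps its initial [b] throughout — that segment must be underlying.
The NMLZ suffix is therefore /-pa/ underlyingly, with post-nasal voicing: voiceless stops become voiced after a nasal.

/-pa/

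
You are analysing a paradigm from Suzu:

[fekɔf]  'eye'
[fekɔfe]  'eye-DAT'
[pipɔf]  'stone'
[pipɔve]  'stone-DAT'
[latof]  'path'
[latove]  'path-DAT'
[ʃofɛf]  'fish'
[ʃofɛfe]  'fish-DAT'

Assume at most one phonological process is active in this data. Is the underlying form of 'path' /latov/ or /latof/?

The root 'path' surfaces as [latof] and [latove], with a stem-final [f] ~ [v] alternation.
The stem 'eye' ([fekɔf], [fekɔfe]) shows [f] unchanged in both environments, so [f] cannot be basic with [v] derived before the DAT suffix.
The underlying segment must be /v/; voiced obstruents become voiceless word-finally, yielding [f] there.

/latov/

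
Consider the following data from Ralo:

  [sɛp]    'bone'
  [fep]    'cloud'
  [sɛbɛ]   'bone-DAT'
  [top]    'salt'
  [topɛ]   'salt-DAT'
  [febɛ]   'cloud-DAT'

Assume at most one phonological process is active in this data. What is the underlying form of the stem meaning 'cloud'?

/feb/

In [febɛ] and [fep] the final segment of 'cloud' alternates: [b] ~ [p].
The stem 'salt' ([topɛ], [top]) shows [p] unchanged in both environments, so [p] cannot be basic with [b] derived before the DAT suffix.
The alternation reflects word-final obstruent devoicing: voiced obstruents become voiceless word-finally. /b/ is underlying.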